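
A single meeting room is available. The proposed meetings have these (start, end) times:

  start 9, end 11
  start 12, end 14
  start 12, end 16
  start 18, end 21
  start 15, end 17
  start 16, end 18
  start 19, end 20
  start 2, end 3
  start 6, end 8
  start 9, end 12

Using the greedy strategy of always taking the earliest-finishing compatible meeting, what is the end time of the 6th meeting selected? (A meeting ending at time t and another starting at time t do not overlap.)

Sort by end time and greedily take each interval whose start is ≥ the last chosen end.
By end time: (2,3), (6,8), (9,11), (9,12), (12,14), (12,16), (15,17), (16,18), (19,20), (18,21).
Pick (2,3); next start ≥ 3 → (6,8); next start ≥ 8 → (9,11); next start ≥ 11 → (12,14); next start ≥ 14 → (15,17); next start ≥ 17 → (19,20).
Selected: (2,3) (6,8) (9,11) (12,14) (15,17) (19,20)

20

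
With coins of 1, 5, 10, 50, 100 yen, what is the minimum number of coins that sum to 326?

7

Use the largest denomination that fits, subtract, and repeat.
326 − 3×100→26 − 2×10→6 − 1×5→1 − 1×1→0
Total coins = 3 + 2 + 1 + 1 = 7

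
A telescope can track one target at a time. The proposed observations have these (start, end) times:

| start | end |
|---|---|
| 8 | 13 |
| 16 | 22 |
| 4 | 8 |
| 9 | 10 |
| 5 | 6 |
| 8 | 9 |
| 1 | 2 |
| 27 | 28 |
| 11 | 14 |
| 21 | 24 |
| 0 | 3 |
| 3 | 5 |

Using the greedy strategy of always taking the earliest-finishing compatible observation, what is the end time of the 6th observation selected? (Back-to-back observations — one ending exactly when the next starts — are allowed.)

14

Sorted by end: (1,2)  (0,3)  (3,5)  (5,6)  (4,8)  (8,9)  (9,10)  (8,13)  (11,14)  (16,22)  (21,24)  (27,28)
take (1,2); skip (0,3); take (3,5); take (5,6); take (8,9); take (9,10); skip (8,13); take (11,14); take (16,22); take (27,28).
Selected: (1,2) (3,5) (5,6) (8,9) (9,10) (11,14) (16,22) (27,28)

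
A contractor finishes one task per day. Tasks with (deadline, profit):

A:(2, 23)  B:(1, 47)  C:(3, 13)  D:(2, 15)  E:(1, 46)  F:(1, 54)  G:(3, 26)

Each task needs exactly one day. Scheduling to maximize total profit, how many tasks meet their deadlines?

3

Sort by profit descending; place each in the latest free slot ≤ its deadline.
Profit order: F=54 B=47 E=46 G=26 A=23 D=15 C=13
Assign: F→slot 1, B skipped, E skipped, G→slot 3, A→slot 2, D skipped, C skipped.
Slots: [1:F] [2:A] [3:G]
3 of 7 scheduled.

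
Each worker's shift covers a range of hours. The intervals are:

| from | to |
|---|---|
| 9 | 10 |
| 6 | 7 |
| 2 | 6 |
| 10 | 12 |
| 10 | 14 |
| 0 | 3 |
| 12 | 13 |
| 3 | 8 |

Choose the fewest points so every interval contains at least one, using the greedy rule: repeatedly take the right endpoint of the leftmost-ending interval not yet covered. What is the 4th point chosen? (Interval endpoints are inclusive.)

Sorted: [0,3] [2,6] [6,7] [3,8] [9,10] [10,12] [12,13] [10,14]
{[0,3],[2,6]} hit by 3; {[6,7],[3,8]} hit by 7; {[9,10],[10,12]} hit by 10; {[12,13],[10,14]} hit by 13.
Points: 3, 7, 10, 13 (4 total).

13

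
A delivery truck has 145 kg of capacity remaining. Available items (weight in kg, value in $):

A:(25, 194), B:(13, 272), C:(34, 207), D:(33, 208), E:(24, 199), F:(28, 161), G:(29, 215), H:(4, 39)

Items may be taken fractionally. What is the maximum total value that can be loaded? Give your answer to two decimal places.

1230.50

Ratios (sorted): B 20.92, H 9.75, E 8.29, A 7.76, G 7.41, D 6.30, C 6.09, F 5.75
take B (13 @ 272); take H (4 @ 39); take E (24 @ 199); take A (25 @ 194); take G (29 @ 215); take D (33 @ 208); take 17/34 of C → 103.50. Capacity used 145/145.
Total value = 1230.50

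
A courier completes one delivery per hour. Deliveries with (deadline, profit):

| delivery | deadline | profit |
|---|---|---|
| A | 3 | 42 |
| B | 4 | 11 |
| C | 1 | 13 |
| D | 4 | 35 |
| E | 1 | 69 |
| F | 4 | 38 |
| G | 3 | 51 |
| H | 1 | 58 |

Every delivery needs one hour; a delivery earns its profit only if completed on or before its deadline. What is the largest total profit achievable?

200

Take jobs in profit order; each goes to the latest open slot no later than its deadline.
Profit order: E=69 H=58 G=51 A=42 F=38 D=35 C=13 B=11
Assign: E→slot 1, H skipped, G→slot 3, A→slot 2, F→slot 4, D skipped, C skipped, B skipped.
Slots: [1:E] [2:A] [3:G] [4:F]
Profit = 69 + 42 + 51 + 38 = 200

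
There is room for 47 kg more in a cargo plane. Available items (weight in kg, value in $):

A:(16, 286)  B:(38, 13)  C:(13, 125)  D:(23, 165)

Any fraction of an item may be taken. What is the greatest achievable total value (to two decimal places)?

Greedy by value/weight ratio, highest first.
Order: A (286/16=17.88) > C (125/13=9.62) > D (165/23=7.17) > B (13/38=0.34)
Fill: take A (16 @ 286) → take C (13 @ 125) → take 18/23 of D → 129.13; 47/47 used.
Total value = 540.13

540.13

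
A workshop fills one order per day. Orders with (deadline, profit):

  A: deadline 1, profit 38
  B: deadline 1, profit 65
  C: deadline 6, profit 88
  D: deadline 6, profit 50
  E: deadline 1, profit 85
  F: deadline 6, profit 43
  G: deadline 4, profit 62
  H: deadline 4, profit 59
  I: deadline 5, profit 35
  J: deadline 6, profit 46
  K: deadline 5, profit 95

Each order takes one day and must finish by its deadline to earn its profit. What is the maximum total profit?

439

Sort by profit descending; place each in the latest free slot ≤ its deadline.
By profit: K(d5,95), C(d6,88), E(d1,85), B(d1,65), G(d4,62), H(d4,59), D(d6,50), J(d6,46), F(d6,43), A(d1,38), I(d5,35)
K→slot 5; C→slot 6; E→slot 1; B skipped; G→slot 4; H→slot 3; D→slot 2; J skipped; F skipped; A skipped; I skipped.
Profit = 85 + 50 + 59 + 62 + 95 + 88 = 439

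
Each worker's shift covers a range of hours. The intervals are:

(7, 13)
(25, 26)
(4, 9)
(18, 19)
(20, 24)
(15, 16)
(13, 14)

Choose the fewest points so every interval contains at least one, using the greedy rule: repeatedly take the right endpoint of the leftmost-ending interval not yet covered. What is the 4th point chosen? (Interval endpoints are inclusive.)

19

Sorted: [4,9] [7,13] [13,14] [15,16] [18,19] [20,24] [25,26]
{[4,9],[7,13]} hit by 9; {[13,14]} hit by 14; {[15,16]} hit by 16; {[18,19]} hit by 19; {[20,24]} hit by 24; {[25,26]} hit by 26.
Points: 9, 14, 16, 19, 24, 26 (6 total).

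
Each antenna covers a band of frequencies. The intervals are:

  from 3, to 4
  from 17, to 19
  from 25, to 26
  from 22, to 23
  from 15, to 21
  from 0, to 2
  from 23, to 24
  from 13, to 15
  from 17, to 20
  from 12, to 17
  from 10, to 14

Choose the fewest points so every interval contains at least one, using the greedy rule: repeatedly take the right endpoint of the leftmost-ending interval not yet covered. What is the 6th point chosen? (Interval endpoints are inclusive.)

26

Sort by right endpoint; whenever an interval is uncovered, place a point at its right end.
By right end: [0,2]  [3,4]  [10,14]  [13,15]  [12,17]  [17,19]  [17,20]  [15,21]  [22,23]  [23,24]  [25,26]
[0,2] uncovered → point at 2; [3,4] uncovered → point at 4; [10,14] uncovered → point at 14; [17,19] uncovered → point at 19; [22,23] uncovered → point at 23; [25,26] uncovered → point at 26.
Points: 2, 4, 14, 19, 23, 26 (6 total).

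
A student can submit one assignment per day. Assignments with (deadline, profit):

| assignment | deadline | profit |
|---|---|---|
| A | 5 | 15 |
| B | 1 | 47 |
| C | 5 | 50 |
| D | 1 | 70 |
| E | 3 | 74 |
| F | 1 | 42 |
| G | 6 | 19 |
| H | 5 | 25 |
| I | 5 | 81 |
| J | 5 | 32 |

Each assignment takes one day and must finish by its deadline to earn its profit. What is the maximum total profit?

Sort by profit descending; place each in the latest free slot ≤ its deadline.
Profit order: I=81 E=74 D=70 C=50 B=47 F=42 J=32 H=25 G=19 A=15
Assign: I→slot 5, E→slot 3, D→slot 1, C→slot 4, B skipped, F skipped, J→slot 2, H skipped, G→slot 6, A skipped.
Slots: [1:D] [2:J] [3:E] [4:C] [5:I] [6:G]
Profit = 70 + 32 + 74 + 50 + 81 + 19 = 326

326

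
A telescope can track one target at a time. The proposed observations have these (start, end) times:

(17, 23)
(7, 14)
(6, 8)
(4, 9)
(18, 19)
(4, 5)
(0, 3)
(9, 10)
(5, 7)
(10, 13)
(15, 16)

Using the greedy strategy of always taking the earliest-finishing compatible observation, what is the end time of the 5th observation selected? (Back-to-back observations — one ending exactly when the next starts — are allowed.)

Greedy by earliest finish: after sorting by end time, pick each interval compatible with the last pick.
Sorted by end: (0,3)  (4,5)  (5,7)  (6,8)  (4,9)  (9,10)  (10,13)  (7,14)  (15,16)  (18,19)  (17,23)
take (0,3); take (4,5); take (5,7); skip (6,8); take (9,10); take (10,13); skip (7,14); take (15,16); take (18,19).
Selected: (0,3) (4,5) (5,7) (9,10) (10,13) (15,16) (18,19)

13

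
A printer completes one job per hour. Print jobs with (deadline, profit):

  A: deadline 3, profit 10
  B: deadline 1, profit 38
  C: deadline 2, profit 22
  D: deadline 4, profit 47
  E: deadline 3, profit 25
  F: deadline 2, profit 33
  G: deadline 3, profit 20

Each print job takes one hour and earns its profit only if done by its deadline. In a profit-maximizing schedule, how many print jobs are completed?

4

Take jobs in profit order; each goes to the latest open slot no later than its deadline.
By profit: D(d4,47), B(d1,38), F(d2,33), E(d3,25), C(d2,22), G(d3,20), A(d3,10)
D→slot 4; B→slot 1; F→slot 2; E→slot 3; C skipped; G skipped; A skipped.
4 of 7 scheduled.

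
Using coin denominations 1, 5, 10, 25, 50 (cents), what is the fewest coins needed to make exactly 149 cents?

149 − 2×50→49 − 1×25→24 − 2×10→4 − 4×1→0
Total coins = 2 + 1 + 2 + 4 = 9

9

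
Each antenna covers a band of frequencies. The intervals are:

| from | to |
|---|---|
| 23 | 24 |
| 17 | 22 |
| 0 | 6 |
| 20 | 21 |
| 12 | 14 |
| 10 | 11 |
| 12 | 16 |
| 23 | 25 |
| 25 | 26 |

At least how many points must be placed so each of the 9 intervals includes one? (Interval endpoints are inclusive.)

6

Sort by right endpoint; whenever an interval is uncovered, place a point at its right end.
By right end: [0,6]  [10,11]  [12,14]  [12,16]  [20,21]  [17,22]  [23,24]  [23,25]  [25,26]
[0,6] uncovered → point at 6; [10,11] uncovered → point at 11; [12,14] uncovered → point at 14; [20,21] uncovered → point at 21; [23,24] uncovered → point at 24; [25,26] uncovered → point at 26.
Points: 6, 11, 14, 21, 24, 26 (6 total).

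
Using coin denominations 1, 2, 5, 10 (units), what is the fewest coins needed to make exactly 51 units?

6

Greedy: take as many of the largest coin as possible, then repeat with the remainder.
51 = 5×10 + 1×1
Total coins = 5 + 1 = 6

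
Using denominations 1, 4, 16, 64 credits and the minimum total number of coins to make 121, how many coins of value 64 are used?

1

Greedy: take as many of the largest coin as possible, then repeat with the remainder.
121 − 1×64→57 − 3×16→9 − 2×4→1 − 1×1→0
Count of 64: 1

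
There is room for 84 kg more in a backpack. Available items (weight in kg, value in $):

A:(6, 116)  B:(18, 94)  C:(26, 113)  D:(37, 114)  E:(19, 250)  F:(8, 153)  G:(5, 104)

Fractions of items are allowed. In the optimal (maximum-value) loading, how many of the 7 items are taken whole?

6

Sort by value per unit weight and fill in that order.
Order: G (104/5=20.80) > A (116/6=19.33) > F (153/8=19.12) > E (250/19=13.16) > B (94/18=5.22) > C (113/26=4.35) > D (114/37=3.08)
Fill: take G (5 @ 104) → take A (6 @ 116) → take F (8 @ 153) → take E (19 @ 250) → take B (18 @ 94) → take C (26 @ 113) → take 2/37 of D → 6.16; 84/84 used.
6 item(s) taken whole; one partial (take 2/37 of D).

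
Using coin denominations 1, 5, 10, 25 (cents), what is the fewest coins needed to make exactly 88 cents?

7

88 = 3×25 + 1×10 + 3×1
Total coins = 3 + 1 + 3 = 7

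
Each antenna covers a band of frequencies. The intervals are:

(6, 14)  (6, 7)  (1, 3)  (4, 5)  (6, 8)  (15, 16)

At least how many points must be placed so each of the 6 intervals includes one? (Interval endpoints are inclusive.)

4

Process intervals by earliest right end; each time one isn't hit yet, stab at its right endpoint.
Sorted: [1,3] [4,5] [6,7] [6,8] [6,14] [15,16]
{[1,3]} hit by 3; {[4,5]} hit by 5; {[6,7],[6,8],[6,14]} hit by 7; {[15,16]} hit by 16.
Points: 3, 5, 7, 16 (4 total).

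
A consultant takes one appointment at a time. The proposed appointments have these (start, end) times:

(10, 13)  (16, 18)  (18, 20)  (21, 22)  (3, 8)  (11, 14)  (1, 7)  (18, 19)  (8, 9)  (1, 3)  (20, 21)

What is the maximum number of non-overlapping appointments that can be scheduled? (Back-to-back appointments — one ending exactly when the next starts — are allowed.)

8

Sort by end time and greedily take each interval whose start is ≥ the last chosen end.
By end time: (1,3), (1,7), (3,8), (8,9), (10,13), (11,14), (16,18), (18,19), (18,20), (20,21), (21,22).
Pick (1,3); next start ≥ 3 → (3,8); next start ≥ 8 → (8,9); next start ≥ 9 → (10,13); next start ≥ 13 → (16,18); next start ≥ 18 → (18,19); next start ≥ 19 → (20,21); next start ≥ 21 → (21,22).
Selected 8 appointments.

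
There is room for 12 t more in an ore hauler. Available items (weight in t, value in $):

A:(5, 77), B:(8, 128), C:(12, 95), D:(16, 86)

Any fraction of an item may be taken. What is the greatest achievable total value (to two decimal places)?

Greedy by value/weight ratio, highest first.
Order: B (128/8=16.00) > A (77/5=15.40) > C (95/12=7.92) > D (86/16=5.38)
Fill: take B (8 @ 128) → take 4/5 of A → 61.60; 12/12 used.
Total value = 189.60

189.60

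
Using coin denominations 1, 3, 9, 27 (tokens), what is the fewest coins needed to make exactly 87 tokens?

5

Greedy: take as many of the largest coin as possible, then repeat with the remainder.
87 = 3×27 + 2×3
Total coins = 3 + 2 = 5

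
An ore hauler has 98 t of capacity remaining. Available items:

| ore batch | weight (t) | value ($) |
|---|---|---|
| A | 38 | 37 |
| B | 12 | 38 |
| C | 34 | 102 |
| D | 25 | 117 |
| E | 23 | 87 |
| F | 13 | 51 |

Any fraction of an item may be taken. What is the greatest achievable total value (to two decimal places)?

Greedy by value/weight ratio, highest first.
Ratios (sorted): D 4.68, F 3.92, E 3.78, B 3.17, C 3.00, A 0.97
take D (25 @ 117); take F (13 @ 51); take E (23 @ 87); take B (12 @ 38); take 25/34 of C → 75.00. Capacity used 98/98.
Total value = 368.00

368.00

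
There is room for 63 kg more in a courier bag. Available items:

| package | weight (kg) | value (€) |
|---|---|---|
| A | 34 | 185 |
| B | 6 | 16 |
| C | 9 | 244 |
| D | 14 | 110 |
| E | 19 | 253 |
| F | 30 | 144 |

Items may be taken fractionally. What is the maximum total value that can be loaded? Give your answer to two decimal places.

Ratios (sorted): C 27.11, E 13.32, D 7.86, A 5.44, F 4.80, B 2.67
take C (9 @ 244); take E (19 @ 253); take D (14 @ 110); take 21/34 of A → 114.26. Capacity used 63/63.
Total value = 721.26

721.26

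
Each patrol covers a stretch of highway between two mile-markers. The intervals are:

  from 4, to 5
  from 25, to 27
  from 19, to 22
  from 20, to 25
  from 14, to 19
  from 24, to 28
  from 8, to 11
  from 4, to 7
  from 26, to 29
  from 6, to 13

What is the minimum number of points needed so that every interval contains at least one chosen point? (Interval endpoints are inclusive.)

By right end: [4,5]  [4,7]  [8,11]  [6,13]  [14,19]  [19,22]  [20,25]  [25,27]  [24,28]  [26,29]
[4,5] uncovered → point at 5; [8,11] uncovered → point at 11; [14,19] uncovered → point at 19; [20,25] uncovered → point at 25; [26,29] uncovered → point at 29.
Points: 5, 11, 19, 25, 29 (5 total).

5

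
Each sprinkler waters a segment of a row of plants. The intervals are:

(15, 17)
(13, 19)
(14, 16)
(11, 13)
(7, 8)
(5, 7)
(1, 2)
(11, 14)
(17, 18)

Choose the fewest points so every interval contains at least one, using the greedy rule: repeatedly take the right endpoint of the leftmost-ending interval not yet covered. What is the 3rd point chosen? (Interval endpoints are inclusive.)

Process intervals by earliest right end; each time one isn't hit yet, stab at its right endpoint.
Sorted: [1,2] [5,7] [7,8] [11,13] [11,14] [14,16] [15,17] [17,18] [13,19]
{[1,2]} hit by 2; {[5,7],[7,8]} hit by 7; {[11,13],[11,14]} hit by 13; {[14,16],[15,17]} hit by 16; {[17,18],[13,19]} hit by 18.
Points: 2, 7, 13, 16, 18 (5 total).

13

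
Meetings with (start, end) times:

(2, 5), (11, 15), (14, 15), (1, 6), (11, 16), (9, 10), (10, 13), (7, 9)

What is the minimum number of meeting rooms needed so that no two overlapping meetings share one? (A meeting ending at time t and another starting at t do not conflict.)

3

Count concurrent intervals with a sweep; the peak is the room count.
Events (time:±→running): 1:+→1 2:+→2 5:-→1 6:-→0 7:+→1 9:-→0 9:+→1 10:-→0 10:+→1 11:+→2 11:+→3 … peak 3.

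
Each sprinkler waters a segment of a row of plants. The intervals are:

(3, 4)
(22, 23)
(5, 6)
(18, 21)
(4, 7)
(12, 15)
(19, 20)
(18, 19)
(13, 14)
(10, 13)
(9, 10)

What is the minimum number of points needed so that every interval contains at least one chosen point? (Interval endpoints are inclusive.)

6

Process intervals by earliest right end; each time one isn't hit yet, stab at its right endpoint.
Sorted: [3,4] [5,6] [4,7] [9,10] [10,13] [13,14] [12,15] [18,19] [19,20] [18,21] [22,23]
{[3,4]} hit by 4; {[5,6],[4,7]} hit by 6; {[9,10],[10,13]} hit by 10; {[13,14],[12,15]} hit by 14; {[18,19],[19,20],[18,21]} hit by 19; {[22,23]} hit by 23.
Points: 4, 6, 10, 14, 19, 23 (6 total).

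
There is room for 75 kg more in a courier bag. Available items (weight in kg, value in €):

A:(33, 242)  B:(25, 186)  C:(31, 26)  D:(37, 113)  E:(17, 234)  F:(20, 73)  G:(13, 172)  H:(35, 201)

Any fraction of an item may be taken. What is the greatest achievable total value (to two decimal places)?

738.67

Ratios (sorted): E 13.76, G 13.23, B 7.44, A 7.33, H 5.74, F 3.65, D 3.05, C 0.84
take E (17 @ 234); take G (13 @ 172); take B (25 @ 186); take 20/33 of A → 146.67. Capacity used 75/75.
Total value = 738.67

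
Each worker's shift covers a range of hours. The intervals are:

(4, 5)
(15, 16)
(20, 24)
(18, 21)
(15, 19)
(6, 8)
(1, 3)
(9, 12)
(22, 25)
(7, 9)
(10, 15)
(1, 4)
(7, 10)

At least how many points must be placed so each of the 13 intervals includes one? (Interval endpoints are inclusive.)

Sort by right endpoint; whenever an interval is uncovered, place a point at its right end.
By right end: [1,3]  [1,4]  [4,5]  [6,8]  [7,9]  [7,10]  [9,12]  [10,15]  [15,16]  [15,19]  [18,21]  [20,24]  [22,25]
[1,3] uncovered → point at 3; [4,5] uncovered → point at 5; [6,8] uncovered → point at 8; [9,12] uncovered → point at 12; [15,16] uncovered → point at 16; [18,21] uncovered → point at 21; [22,25] uncovered → point at 25.
Points: 3, 5, 8, 12, 16, 21, 25 (7 total).

7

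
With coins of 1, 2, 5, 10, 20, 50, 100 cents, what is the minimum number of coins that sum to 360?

Greedy: take as many of the largest coin as possible, then repeat with the remainder.
360 = 3×100 + 1×50 + 1×10
Total coins = 3 + 1 + 1 = 5

5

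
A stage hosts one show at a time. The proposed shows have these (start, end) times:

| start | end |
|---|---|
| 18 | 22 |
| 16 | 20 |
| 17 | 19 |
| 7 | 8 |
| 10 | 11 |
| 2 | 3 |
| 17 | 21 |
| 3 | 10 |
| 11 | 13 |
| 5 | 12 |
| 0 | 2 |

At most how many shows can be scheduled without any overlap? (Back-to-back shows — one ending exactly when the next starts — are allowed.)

6

Order by finish time; keep every interval that doesn't clash with the previous kept one.
By end time: (0,2), (2,3), (7,8), (3,10), (10,11), (5,12), (11,13), (17,19), (16,20), (17,21), (18,22).
Pick (0,2); next start ≥ 2 → (2,3); next start ≥ 3 → (7,8); next start ≥ 8 → (10,11); next start ≥ 11 → (11,13); next start ≥ 13 → (17,19).
Selected 6 shows.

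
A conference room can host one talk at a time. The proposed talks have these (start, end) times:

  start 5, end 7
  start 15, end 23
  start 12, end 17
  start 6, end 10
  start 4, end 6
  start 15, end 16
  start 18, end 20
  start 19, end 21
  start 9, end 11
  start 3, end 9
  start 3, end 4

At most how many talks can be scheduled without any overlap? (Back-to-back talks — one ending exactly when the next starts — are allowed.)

Sort by end time and greedily take each interval whose start is ≥ the last chosen end.
Sorted by end: (3,4)  (4,6)  (5,7)  (3,9)  (6,10)  (9,11)  (15,16)  (12,17)  (18,20)  (19,21)  (15,23)
take (3,4); take (4,6); skip (3,9); take (6,10); take (15,16); take (18,20); skip (19,21).
Selected 5 talks.

5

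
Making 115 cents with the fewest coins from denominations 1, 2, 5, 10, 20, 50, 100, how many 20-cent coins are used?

0

Greedy: take as many of the largest coin as possible, then repeat with the remainder.
115 = 1×100 + 1×10 + 1×5
Count of 20: 0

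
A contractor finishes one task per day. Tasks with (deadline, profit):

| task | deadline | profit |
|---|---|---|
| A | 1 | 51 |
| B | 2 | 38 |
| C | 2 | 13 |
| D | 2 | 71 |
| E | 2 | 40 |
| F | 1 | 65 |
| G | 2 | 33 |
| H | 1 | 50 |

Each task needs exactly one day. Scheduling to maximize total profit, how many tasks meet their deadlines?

2

Take jobs in profit order; each goes to the latest open slot no later than its deadline.
Profit order: D=71 F=65 A=51 H=50 E=40 B=38 G=33 C=13
Assign: D→slot 2, F→slot 1, A skipped, H skipped, E skipped, B skipped, G skipped, C skipped.
Slots: [1:F] [2:D]
2 of 8 scheduled.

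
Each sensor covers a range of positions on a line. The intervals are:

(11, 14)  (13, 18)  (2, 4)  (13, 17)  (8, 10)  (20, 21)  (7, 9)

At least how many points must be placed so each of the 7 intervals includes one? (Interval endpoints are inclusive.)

Process intervals by earliest right end; each time one isn't hit yet, stab at its right endpoint.
Sorted: [2,4] [7,9] [8,10] [11,14] [13,17] [13,18] [20,21]
{[2,4]} hit by 4; {[7,9],[8,10]} hit by 9; {[11,14],[13,17],[13,18]} hit by 14; {[20,21]} hit by 21.
Points: 4, 9, 14, 21 (4 total).

4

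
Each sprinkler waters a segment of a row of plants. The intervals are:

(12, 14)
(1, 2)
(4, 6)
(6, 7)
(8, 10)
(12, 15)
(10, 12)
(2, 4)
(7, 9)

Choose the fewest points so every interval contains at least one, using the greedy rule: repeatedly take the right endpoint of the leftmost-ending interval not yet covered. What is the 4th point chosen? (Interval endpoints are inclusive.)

12

Process intervals by earliest right end; each time one isn't hit yet, stab at its right endpoint.
By right end: [1,2]  [2,4]  [4,6]  [6,7]  [7,9]  [8,10]  [10,12]  [12,14]  [12,15]
[1,2] uncovered → point at 2; [4,6] uncovered → point at 6; [7,9] uncovered → point at 9; [10,12] uncovered → point at 12.
Points: 2, 6, 9, 12 (4 total).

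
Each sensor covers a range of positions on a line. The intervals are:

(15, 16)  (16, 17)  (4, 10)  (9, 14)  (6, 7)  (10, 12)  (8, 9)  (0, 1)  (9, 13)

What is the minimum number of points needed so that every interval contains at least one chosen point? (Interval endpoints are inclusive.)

5

Sorted: [0,1] [6,7] [8,9] [4,10] [10,12] [9,13] [9,14] [15,16] [16,17]
{[0,1]} hit by 1; {[6,7]} hit by 7; {[8,9],[4,10]} hit by 9; {[10,12],[9,13],[9,14]} hit by 12; {[15,16],[16,17]} hit by 16.
Points: 1, 7, 9, 12, 16 (5 total).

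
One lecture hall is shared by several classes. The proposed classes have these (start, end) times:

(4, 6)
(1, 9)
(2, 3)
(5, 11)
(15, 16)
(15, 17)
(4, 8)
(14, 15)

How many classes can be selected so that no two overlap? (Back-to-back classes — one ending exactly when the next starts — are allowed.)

Sorted by end: (2,3)  (4,6)  (4,8)  (1,9)  (5,11)  (14,15)  (15,16)  (15,17)
take (2,3); take (4,6); skip (4,8); skip (1,9); take (14,15); take (15,16); skip (15,17).
Selected 4 classes.

4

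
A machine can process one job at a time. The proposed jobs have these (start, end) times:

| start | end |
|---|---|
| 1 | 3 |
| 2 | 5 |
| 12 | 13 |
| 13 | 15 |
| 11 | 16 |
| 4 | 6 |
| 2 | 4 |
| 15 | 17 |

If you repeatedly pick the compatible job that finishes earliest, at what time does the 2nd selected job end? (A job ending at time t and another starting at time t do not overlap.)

Greedy by earliest finish: after sorting by end time, pick each interval compatible with the last pick.
By end time: (1,3), (2,4), (2,5), (4,6), (12,13), (13,15), (11,16), (15,17).
Pick (1,3); next start ≥ 3 → (4,6); next start ≥ 6 → (12,13); next start ≥ 13 → (13,15); next start ≥ 15 → (15,17).
Selected: (1,3) (4,6) (12,13) (13,15) (15,17)

6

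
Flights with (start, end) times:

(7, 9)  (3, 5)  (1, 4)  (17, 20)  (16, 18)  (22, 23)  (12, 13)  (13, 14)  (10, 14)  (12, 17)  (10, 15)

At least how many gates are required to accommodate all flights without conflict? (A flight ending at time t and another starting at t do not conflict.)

4

The answer is the maximum number of intervals overlapping at any instant.
Events (time:±→running): 1:+→1 3:+→2 4:-→1 5:-→0 7:+→1 9:-→0 10:+→1 10:+→2 12:+→3 12:+→4 … peak 4.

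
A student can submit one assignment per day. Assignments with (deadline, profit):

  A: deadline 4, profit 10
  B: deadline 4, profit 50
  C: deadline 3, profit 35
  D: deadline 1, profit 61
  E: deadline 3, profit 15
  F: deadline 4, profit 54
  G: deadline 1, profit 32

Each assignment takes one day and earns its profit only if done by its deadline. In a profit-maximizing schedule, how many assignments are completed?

Sort by profit descending; place each in the latest free slot ≤ its deadline.
By profit: D(d1,61), F(d4,54), B(d4,50), C(d3,35), G(d1,32), E(d3,15), A(d4,10)
D→slot 1; F→slot 4; B→slot 3; C→slot 2; G skipped; E skipped; A skipped.
4 of 7 scheduled.

4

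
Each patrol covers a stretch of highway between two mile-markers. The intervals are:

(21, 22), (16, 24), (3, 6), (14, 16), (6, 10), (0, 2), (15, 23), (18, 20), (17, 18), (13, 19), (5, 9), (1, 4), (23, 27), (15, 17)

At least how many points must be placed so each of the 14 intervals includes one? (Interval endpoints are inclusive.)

By right end: [0,2]  [1,4]  [3,6]  [5,9]  [6,10]  [14,16]  [15,17]  [17,18]  [13,19]  [18,20]  [21,22]  [15,23]  [16,24]  [23,27]
[0,2] uncovered → point at 2; [3,6] uncovered → point at 6; [14,16] uncovered → point at 16; [17,18] uncovered → point at 18; [21,22] uncovered → point at 22; [23,27] uncovered → point at 27.
Points: 2, 6, 16, 18, 22, 27 (6 total).

6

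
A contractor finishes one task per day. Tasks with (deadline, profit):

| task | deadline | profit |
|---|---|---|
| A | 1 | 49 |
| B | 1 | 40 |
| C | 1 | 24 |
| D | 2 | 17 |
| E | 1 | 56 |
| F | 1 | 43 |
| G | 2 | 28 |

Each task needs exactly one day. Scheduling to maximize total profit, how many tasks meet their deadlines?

2

Profit order: E=56 A=49 F=43 B=40 G=28 C=24 D=17
Assign: E→slot 1, A skipped, F skipped, B skipped, G→slot 2, C skipped, D skipped.
Slots: [1:E] [2:G]
2 of 7 scheduled.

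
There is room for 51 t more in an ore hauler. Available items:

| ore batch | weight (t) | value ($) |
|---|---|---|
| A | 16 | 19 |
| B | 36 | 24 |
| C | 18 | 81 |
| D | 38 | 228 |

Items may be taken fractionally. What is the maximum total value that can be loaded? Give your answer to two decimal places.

Greedy by value/weight ratio, highest first.
Order: D (228/38=6.00) > C (81/18=4.50) > A (19/16=1.19) > B (24/36=0.67)
Fill: take D (38 @ 228) → take 13/18 of C → 58.50; 51/51 used.
Total value = 286.50

286.50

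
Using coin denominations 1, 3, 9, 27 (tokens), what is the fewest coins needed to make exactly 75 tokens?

5

75 = 2×27 + 2×9 + 1×3
Total coins = 2 + 2 + 1 = 5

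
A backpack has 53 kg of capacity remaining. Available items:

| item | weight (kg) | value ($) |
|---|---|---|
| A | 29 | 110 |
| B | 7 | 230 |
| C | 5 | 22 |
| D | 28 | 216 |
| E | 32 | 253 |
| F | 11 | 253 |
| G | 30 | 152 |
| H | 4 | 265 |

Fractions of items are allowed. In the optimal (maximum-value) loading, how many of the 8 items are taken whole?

Greedy by value/weight ratio, highest first.
Ratios (sorted): H 66.25, B 32.86, F 23.00, E 7.91, D 7.71, G 5.07, C 4.40, A 3.79
take H (4 @ 265); take B (7 @ 230); take F (11 @ 253); take 31/32 of E → 245.09. Capacity used 53/53.
3 item(s) taken whole; one partial (take 31/32 of E).

3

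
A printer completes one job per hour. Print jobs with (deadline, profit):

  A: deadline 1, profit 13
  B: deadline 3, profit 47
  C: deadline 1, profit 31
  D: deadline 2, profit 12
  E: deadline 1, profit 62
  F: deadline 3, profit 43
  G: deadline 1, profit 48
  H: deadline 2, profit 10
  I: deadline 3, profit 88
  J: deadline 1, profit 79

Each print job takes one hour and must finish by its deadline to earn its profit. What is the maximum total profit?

Sort by profit descending; place each in the latest free slot ≤ its deadline.
By profit: I(d3,88), J(d1,79), E(d1,62), G(d1,48), B(d3,47), F(d3,43), C(d1,31), A(d1,13), D(d2,12), H(d2,10)
I→slot 3; J→slot 1; E skipped; G skipped; B→slot 2; F skipped; C skipped; A skipped; D skipped; H skipped.
Profit = 79 + 47 + 88 = 214

214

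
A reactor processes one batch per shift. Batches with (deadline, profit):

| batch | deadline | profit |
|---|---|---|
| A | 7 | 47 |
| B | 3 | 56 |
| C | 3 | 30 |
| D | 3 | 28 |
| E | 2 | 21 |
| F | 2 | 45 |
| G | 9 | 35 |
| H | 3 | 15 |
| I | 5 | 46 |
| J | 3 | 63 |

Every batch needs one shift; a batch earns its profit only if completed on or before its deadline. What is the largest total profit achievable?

292

Profit order: J=63 B=56 A=47 I=46 F=45 G=35 C=30 D=28 E=21 H=15
Assign: J→slot 3, B→slot 2, A→slot 7, I→slot 5, F→slot 1, G→slot 9, C skipped, D skipped, E skipped, H skipped.
Slots: [1:F] [2:B] [3:J] [5:I] [7:A] [9:G]
Profit = 45 + 56 + 63 + 46 + 47 + 35 = 292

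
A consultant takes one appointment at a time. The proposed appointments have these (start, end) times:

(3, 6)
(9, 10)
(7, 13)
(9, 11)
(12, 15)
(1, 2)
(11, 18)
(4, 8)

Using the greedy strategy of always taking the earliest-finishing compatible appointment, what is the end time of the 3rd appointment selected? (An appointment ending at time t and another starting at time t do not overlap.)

10

Sort by end time and greedily take each interval whose start is ≥ the last chosen end.
Sorted by end: (1,2)  (3,6)  (4,8)  (9,10)  (9,11)  (7,13)  (12,15)  (11,18)
take (1,2); take (3,6); skip (4,8); take (9,10); skip (7,13); take (12,15).
Selected: (1,2) (3,6) (9,10) (12,15)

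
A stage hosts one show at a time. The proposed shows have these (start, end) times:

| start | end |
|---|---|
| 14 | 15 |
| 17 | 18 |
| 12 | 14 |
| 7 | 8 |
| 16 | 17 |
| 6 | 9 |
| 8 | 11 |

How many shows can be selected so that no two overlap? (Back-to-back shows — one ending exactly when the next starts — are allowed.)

6

Order by finish time; keep every interval that doesn't clash with the previous kept one.
By end time: (7,8), (6,9), (8,11), (12,14), (14,15), (16,17), (17,18).
Pick (7,8); next start ≥ 8 → (8,11); next start ≥ 11 → (12,14); next start ≥ 14 → (14,15); next start ≥ 15 → (16,17); next start ≥ 17 → (17,18).
Selected 6 shows.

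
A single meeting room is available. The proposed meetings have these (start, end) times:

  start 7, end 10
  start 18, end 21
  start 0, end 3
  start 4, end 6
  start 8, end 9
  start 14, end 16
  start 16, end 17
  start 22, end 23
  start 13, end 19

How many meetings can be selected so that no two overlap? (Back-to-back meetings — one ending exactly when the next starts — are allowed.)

Sorted by end: (0,3)  (4,6)  (8,9)  (7,10)  (14,16)  (16,17)  (13,19)  (18,21)  (22,23)
take (0,3); take (4,6); take (8,9); skip (7,10); take (14,16); take (16,17); take (18,21); take (22,23).
Selected 7 meetings.

7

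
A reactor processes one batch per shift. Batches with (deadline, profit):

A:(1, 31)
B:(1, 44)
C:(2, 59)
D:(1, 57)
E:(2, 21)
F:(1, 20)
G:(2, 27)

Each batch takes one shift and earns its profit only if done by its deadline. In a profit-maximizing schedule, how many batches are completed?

Sort by profit descending; place each in the latest free slot ≤ its deadline.
Profit order: C=59 D=57 B=44 A=31 G=27 E=21 F=20
Assign: C→slot 2, D→slot 1, B skipped, A skipped, G skipped, E skipped, F skipped.
Slots: [1:D] [2:C]
2 of 7 scheduled.

2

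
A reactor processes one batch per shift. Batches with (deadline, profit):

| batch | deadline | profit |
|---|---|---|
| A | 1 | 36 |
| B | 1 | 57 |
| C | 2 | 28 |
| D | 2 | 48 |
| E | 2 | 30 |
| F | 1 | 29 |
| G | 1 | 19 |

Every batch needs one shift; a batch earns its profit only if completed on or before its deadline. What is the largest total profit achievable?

Sort by profit descending; place each in the latest free slot ≤ its deadline.
By profit: B(d1,57), D(d2,48), A(d1,36), E(d2,30), F(d1,29), C(d2,28), G(d1,19)
B→slot 1; D→slot 2; A skipped; E skipped; F skipped; C skipped; G skipped.
Profit = 57 + 48 = 105

105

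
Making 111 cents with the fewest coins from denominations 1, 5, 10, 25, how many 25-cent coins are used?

4

111 − 4×25→11 − 1×10→1 − 1×1→0
Count of 25: 4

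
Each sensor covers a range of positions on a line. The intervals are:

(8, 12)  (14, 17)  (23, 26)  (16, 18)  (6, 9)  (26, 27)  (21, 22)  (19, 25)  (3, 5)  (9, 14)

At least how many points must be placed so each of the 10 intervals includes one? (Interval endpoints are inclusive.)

5

Sort by right endpoint; whenever an interval is uncovered, place a point at its right end.
By right end: [3,5]  [6,9]  [8,12]  [9,14]  [14,17]  [16,18]  [21,22]  [19,25]  [23,26]  [26,27]
[3,5] uncovered → point at 5; [6,9] uncovered → point at 9; [14,17] uncovered → point at 17; [21,22] uncovered → point at 22; [23,26] uncovered → point at 26.
Points: 5, 9, 17, 22, 26 (5 total).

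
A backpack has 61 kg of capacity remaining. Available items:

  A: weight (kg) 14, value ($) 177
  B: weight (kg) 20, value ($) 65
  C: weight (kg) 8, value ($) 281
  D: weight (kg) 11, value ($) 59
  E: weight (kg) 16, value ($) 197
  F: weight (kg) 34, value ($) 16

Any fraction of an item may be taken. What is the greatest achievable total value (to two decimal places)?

753.00

Ratios (sorted): C 35.12, A 12.64, E 12.31, D 5.36, B 3.25, F 0.47
take C (8 @ 281); take A (14 @ 177); take E (16 @ 197); take D (11 @ 59); take 12/20 of B → 39.00. Capacity used 61/61.
Total value = 753.00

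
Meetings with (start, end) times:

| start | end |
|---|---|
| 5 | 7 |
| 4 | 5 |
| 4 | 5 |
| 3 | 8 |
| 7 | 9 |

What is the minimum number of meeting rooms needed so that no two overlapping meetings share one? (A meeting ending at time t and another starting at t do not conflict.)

3

The answer is the maximum number of intervals overlapping at any instant.
starts: [3, 4, 4, 5, 7]
ends:   [5, 5, 7, 8, 9]
s3→1 s4→2 s4→3  — peak 3.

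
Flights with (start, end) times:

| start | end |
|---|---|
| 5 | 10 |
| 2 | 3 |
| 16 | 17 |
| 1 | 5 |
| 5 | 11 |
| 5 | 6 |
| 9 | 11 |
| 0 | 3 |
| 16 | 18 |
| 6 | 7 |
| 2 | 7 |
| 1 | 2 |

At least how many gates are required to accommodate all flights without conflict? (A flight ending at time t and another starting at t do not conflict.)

Count concurrent intervals with a sweep; the peak is the room count.
starts: [0, 1, 1, 2, 2, 5, 5, 5, 6, 9, 16, 16]
ends:   [2, 3, 3, 5, 6, 7, 7, 10, 11, 11, 17, 18]
s0→1 s1→2 s1→3 e2→2 s2→3 s2→4  — peak 4.

4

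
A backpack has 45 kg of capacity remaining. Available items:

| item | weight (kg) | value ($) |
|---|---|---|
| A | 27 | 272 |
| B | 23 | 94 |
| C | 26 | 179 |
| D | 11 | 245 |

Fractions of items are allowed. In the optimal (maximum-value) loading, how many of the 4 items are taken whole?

Ratios (sorted): D 22.27, A 10.07, C 6.88, B 4.09
take D (11 @ 245); take A (27 @ 272); take 7/26 of C → 48.19. Capacity used 45/45.
2 item(s) taken whole; one partial (take 7/26 of C).

2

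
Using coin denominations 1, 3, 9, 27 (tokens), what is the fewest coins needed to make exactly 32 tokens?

4

Greedy: take as many of the largest coin as possible, then repeat with the remainder.
32 = 1×27 + 1×3 + 2×1
Total coins = 1 + 1 + 2 = 4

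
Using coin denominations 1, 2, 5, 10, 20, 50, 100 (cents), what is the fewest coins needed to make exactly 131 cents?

4

Use the largest denomination that fits, subtract, and repeat.
131 − 1×100→31 − 1×20→11 − 1×10→1 − 1×1→0
Total coins = 1 + 1 + 1 + 1 = 4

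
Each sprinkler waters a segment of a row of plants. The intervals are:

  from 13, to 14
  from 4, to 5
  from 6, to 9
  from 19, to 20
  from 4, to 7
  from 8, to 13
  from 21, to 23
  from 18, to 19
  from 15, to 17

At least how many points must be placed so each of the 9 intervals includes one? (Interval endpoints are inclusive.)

6

Process intervals by earliest right end; each time one isn't hit yet, stab at its right endpoint.
By right end: [4,5]  [4,7]  [6,9]  [8,13]  [13,14]  [15,17]  [18,19]  [19,20]  [21,23]
[4,5] uncovered → point at 5; [6,9] uncovered → point at 9; [13,14] uncovered → point at 14; [15,17] uncovered → point at 17; [18,19] uncovered → point at 19; [21,23] uncovered → point at 23.
Points: 5, 9, 14, 17, 19, 23 (6 total).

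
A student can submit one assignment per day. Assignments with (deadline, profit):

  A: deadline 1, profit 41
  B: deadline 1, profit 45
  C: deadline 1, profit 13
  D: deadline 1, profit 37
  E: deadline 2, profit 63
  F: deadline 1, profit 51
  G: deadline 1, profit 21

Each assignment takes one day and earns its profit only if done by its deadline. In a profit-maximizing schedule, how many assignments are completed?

By profit: E(d2,63), F(d1,51), B(d1,45), A(d1,41), D(d1,37), G(d1,21), C(d1,13)
E→slot 2; F→slot 1; B skipped; A skipped; D skipped; G skipped; C skipped.
2 of 7 scheduled.

2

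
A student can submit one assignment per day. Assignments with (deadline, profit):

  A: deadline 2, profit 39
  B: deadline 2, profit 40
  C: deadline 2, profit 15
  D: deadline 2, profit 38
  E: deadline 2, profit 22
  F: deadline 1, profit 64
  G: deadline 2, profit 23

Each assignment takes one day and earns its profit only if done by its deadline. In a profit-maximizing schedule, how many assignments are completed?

By profit: F(d1,64), B(d2,40), A(d2,39), D(d2,38), G(d2,23), E(d2,22), C(d2,15)
F→slot 1; B→slot 2; A skipped; D skipped; G skipped; E skipped; C skipped.
2 of 7 scheduled.

2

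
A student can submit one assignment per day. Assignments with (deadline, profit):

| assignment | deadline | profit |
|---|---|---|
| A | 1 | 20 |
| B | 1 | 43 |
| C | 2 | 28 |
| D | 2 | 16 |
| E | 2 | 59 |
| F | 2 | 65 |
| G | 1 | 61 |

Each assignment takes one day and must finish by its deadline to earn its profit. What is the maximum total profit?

126

By profit: F(d2,65), G(d1,61), E(d2,59), B(d1,43), C(d2,28), A(d1,20), D(d2,16)
F→slot 2; G→slot 1; E skipped; B skipped; C skipped; A skipped; D skipped.
Profit = 61 + 65 = 126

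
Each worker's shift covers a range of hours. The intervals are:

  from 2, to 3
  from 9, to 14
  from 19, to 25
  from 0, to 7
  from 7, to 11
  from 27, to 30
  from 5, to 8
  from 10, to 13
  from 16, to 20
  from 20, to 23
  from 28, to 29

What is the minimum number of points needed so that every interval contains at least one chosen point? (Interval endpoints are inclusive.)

Process intervals by earliest right end; each time one isn't hit yet, stab at its right endpoint.
Sorted: [2,3] [0,7] [5,8] [7,11] [10,13] [9,14] [16,20] [20,23] [19,25] [28,29] [27,30]
{[2,3],[0,7]} hit by 3; {[5,8],[7,11]} hit by 8; {[10,13],[9,14]} hit by 13; {[16,20],[20,23],[19,25]} hit by 20; {[28,29],[27,30]} hit by 29.
Points: 3, 8, 13, 20, 29 (5 total).

5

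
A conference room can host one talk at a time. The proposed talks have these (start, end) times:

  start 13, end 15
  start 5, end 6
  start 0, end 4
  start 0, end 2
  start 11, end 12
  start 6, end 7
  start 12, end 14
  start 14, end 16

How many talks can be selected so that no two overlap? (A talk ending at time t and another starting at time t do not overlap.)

6

Sort by end time and greedily take each interval whose start is ≥ the last chosen end.
By end time: (0,2), (0,4), (5,6), (6,7), (11,12), (12,14), (13,15), (14,16).
Pick (0,2); next start ≥ 2 → (5,6); next start ≥ 6 → (6,7); next start ≥ 7 → (11,12); next start ≥ 12 → (12,14); next start ≥ 14 → (14,16).
Selected 6 talks.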